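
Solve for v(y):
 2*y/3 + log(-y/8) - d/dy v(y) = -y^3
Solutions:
 v(y) = C1 + y^4/4 + y^2/3 + y*log(-y) + y*(-3*log(2) - 1)


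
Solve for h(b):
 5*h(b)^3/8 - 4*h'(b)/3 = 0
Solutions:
 h(b) = -4*sqrt(-1/(C1 + 15*b))
 h(b) = 4*sqrt(-1/(C1 + 15*b))


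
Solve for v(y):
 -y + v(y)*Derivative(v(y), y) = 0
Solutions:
 v(y) = -sqrt(C1 + y^2)
 v(y) = sqrt(C1 + y^2)


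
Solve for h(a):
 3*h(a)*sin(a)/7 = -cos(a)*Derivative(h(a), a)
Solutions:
 h(a) = C1*cos(a)^(3/7)


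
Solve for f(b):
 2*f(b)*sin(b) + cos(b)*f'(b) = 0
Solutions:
 f(b) = C1*cos(b)^2


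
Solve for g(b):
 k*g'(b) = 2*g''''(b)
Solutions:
 g(b) = C1 + C2*exp(2^(2/3)*b*k^(1/3)/2) + C3*exp(2^(2/3)*b*k^(1/3)*(-1 + sqrt(3)*I)/4) + C4*exp(-2^(2/3)*b*k^(1/3)*(1 + sqrt(3)*I)/4)


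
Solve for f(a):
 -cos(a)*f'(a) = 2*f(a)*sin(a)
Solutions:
 f(a) = C1*cos(a)^2


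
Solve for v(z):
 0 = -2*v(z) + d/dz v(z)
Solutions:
 v(z) = C1*exp(2*z)


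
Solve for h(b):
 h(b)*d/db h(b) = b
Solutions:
 h(b) = -sqrt(C1 + b^2)
 h(b) = sqrt(C1 + b^2)


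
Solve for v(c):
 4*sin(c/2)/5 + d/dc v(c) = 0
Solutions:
 v(c) = C1 + 8*cos(c/2)/5


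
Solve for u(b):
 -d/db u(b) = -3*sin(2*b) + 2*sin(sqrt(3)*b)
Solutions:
 u(b) = C1 - 3*cos(2*b)/2 + 2*sqrt(3)*cos(sqrt(3)*b)/3


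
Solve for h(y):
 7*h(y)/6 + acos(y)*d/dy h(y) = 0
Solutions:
 h(y) = C1*exp(-7*Integral(1/acos(y), y)/6)


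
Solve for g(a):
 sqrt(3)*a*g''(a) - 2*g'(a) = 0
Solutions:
 g(a) = C1 + C2*a^(1 + 2*sqrt(3)/3)


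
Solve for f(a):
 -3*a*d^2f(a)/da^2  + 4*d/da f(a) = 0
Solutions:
 f(a) = C1 + C2*a^(7/3)


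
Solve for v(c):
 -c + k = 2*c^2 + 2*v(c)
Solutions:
 v(c) = -c^2 - c/2 + k/2


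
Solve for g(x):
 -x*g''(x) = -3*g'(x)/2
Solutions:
 g(x) = C1 + C2*x^(5/2)


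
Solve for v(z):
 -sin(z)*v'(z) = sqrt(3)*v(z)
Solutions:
 v(z) = C1*(cos(z) + 1)^(sqrt(3)/2)/(cos(z) - 1)^(sqrt(3)/2)


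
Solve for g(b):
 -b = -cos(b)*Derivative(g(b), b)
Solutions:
 g(b) = C1 + Integral(b/cos(b), b)


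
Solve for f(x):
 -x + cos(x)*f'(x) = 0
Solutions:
 f(x) = C1 + Integral(x/cos(x), x)


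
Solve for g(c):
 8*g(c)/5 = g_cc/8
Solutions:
 g(c) = C1*exp(-8*sqrt(5)*c/5) + C2*exp(8*sqrt(5)*c/5)


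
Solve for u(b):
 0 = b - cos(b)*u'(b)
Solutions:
 u(b) = C1 + Integral(b/cos(b), b)


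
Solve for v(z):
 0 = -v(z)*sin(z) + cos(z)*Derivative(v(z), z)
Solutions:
 v(z) = C1/cos(z)


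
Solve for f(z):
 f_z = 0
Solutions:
 f(z) = C1


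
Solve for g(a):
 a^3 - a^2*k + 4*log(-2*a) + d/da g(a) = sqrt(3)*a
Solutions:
 g(a) = C1 - a^4/4 + a^3*k/3 + sqrt(3)*a^2/2 - 4*a*log(-a) + 4*a*(1 - log(2))


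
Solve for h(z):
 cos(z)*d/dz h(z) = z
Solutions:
 h(z) = C1 + Integral(z/cos(z), z)


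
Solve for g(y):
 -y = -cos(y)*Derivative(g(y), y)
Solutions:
 g(y) = C1 + Integral(y/cos(y), y)


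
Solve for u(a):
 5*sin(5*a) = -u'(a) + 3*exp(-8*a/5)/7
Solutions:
 u(a) = C1 + cos(5*a) - 15*exp(-8*a/5)/56


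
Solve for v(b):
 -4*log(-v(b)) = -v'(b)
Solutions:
 -li(-v(b)) = C1 + 4*b


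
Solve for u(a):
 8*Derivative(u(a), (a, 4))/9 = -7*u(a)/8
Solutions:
 u(a) = (C1*sin(sqrt(3)*7^(1/4)*a/4) + C2*cos(sqrt(3)*7^(1/4)*a/4))*exp(-sqrt(3)*7^(1/4)*a/4) + (C3*sin(sqrt(3)*7^(1/4)*a/4) + C4*cos(sqrt(3)*7^(1/4)*a/4))*exp(sqrt(3)*7^(1/4)*a/4)


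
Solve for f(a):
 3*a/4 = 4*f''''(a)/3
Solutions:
 f(a) = C1 + C2*a + C3*a^2 + C4*a^3 + 3*a^5/640


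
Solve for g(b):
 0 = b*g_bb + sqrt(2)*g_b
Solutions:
 g(b) = C1 + C2*b^(1 - sqrt(2))


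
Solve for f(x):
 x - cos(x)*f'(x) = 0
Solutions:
 f(x) = C1 + Integral(x/cos(x), x)


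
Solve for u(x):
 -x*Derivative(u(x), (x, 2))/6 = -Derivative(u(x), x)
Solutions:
 u(x) = C1 + C2*x^7


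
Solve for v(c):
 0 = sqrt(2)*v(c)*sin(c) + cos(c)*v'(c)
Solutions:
 v(c) = C1*cos(c)^(sqrt(2))


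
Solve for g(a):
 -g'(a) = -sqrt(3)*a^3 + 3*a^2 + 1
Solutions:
 g(a) = C1 + sqrt(3)*a^4/4 - a^3 - a


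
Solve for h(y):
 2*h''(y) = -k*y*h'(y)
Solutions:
 h(y) = Piecewise((-sqrt(pi)*C1*erf(sqrt(k)*y/2)/sqrt(k) - C2, (k > 0) | (k < 0)), (-C1*y - C2, True))


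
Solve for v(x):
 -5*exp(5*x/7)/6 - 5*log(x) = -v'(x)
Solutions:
 v(x) = C1 + 5*x*log(x) - 5*x + 7*exp(5*x/7)/6


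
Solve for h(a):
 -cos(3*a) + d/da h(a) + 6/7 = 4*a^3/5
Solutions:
 h(a) = C1 + a^4/5 - 6*a/7 + sin(3*a)/3


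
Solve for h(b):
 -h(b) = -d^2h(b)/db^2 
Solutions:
 h(b) = C1*exp(-b) + C2*exp(b)


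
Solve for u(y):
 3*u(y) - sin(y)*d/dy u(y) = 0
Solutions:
 u(y) = C1*(cos(y) - 1)^(3/2)/(cos(y) + 1)^(3/2)


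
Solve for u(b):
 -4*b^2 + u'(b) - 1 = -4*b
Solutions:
 u(b) = C1 + 4*b^3/3 - 2*b^2 + b


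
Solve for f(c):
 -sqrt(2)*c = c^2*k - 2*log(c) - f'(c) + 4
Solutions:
 f(c) = C1 + c^3*k/3 + sqrt(2)*c^2/2 - 2*c*log(c) + 6*c


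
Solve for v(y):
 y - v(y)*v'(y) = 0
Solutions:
 v(y) = -sqrt(C1 + y^2)
 v(y) = sqrt(C1 + y^2)


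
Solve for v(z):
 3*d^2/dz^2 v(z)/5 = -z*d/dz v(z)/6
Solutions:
 v(z) = C1 + C2*erf(sqrt(5)*z/6)


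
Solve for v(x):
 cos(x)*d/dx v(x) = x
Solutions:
 v(x) = C1 + Integral(x/cos(x), x)


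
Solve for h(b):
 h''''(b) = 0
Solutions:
 h(b) = C1 + C2*b + C3*b^2 + C4*b^3


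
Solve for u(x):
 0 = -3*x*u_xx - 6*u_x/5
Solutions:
 u(x) = C1 + C2*x^(3/5)


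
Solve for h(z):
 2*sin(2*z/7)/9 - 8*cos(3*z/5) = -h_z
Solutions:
 h(z) = C1 + 40*sin(3*z/5)/3 + 7*cos(2*z/7)/9


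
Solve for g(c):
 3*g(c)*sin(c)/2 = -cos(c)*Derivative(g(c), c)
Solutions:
 g(c) = C1*cos(c)^(3/2)


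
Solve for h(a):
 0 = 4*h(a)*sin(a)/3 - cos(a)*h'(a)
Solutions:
 h(a) = C1/cos(a)^(4/3)


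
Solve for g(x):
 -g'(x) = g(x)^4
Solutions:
 g(x) = (-3^(2/3) - 3*3^(1/6)*I)*(1/(C1 + x))^(1/3)/6
 g(x) = (-3^(2/3) + 3*3^(1/6)*I)*(1/(C1 + x))^(1/3)/6
 g(x) = (1/(C1 + 3*x))^(1/3)


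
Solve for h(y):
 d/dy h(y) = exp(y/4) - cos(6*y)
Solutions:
 h(y) = C1 + 4*exp(y/4) - sin(6*y)/6


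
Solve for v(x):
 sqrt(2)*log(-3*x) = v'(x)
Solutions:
 v(x) = C1 + sqrt(2)*x*log(-x) + sqrt(2)*x*(-1 + log(3))


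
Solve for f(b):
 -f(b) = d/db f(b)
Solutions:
 f(b) = C1*exp(-b)


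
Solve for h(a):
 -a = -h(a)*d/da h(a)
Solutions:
 h(a) = -sqrt(C1 + a^2)
 h(a) = sqrt(C1 + a^2)


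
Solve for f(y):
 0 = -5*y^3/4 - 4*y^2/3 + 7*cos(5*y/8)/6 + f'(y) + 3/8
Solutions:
 f(y) = C1 + 5*y^4/16 + 4*y^3/9 - 3*y/8 - 28*sin(5*y/8)/15


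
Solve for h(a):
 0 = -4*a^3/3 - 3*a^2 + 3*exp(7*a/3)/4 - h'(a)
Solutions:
 h(a) = C1 - a^4/3 - a^3 + 9*exp(7*a/3)/28


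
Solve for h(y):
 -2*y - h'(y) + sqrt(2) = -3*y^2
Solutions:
 h(y) = C1 + y^3 - y^2 + sqrt(2)*y


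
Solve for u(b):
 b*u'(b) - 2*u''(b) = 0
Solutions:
 u(b) = C1 + C2*erfi(b/2)


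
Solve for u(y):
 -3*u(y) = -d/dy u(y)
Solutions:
 u(y) = C1*exp(3*y)


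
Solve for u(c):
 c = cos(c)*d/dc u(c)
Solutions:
 u(c) = C1 + Integral(c/cos(c), c)


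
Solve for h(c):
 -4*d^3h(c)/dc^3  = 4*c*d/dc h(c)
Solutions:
 h(c) = C1 + Integral(C2*airyai(-c) + C3*airybi(-c), c)


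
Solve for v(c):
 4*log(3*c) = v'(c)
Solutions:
 v(c) = C1 + 4*c*log(c) - 4*c + c*log(81)


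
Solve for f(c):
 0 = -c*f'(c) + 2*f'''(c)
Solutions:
 f(c) = C1 + Integral(C2*airyai(2^(2/3)*c/2) + C3*airybi(2^(2/3)*c/2), c)


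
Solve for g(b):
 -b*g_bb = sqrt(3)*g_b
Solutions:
 g(b) = C1 + C2*b^(1 - sqrt(3))


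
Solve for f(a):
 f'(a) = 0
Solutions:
 f(a) = C1


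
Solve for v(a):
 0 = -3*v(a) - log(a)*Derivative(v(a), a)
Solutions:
 v(a) = C1*exp(-3*li(a))


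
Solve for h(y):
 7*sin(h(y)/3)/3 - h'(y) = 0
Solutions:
 -7*y/3 + 3*log(cos(h(y)/3) - 1)/2 - 3*log(cos(h(y)/3) + 1)/2 = C1


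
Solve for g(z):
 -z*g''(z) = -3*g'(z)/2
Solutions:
 g(z) = C1 + C2*z^(5/2)


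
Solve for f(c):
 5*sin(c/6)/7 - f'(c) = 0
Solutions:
 f(c) = C1 - 30*cos(c/6)/7


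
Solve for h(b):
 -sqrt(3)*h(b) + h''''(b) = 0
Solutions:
 h(b) = C1*exp(-3^(1/8)*b) + C2*exp(3^(1/8)*b) + C3*sin(3^(1/8)*b) + C4*cos(3^(1/8)*b)


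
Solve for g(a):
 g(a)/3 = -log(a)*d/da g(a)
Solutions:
 g(a) = C1*exp(-li(a)/3)


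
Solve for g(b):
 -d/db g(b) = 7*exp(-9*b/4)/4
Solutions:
 g(b) = C1 + 7*exp(-9*b/4)/9


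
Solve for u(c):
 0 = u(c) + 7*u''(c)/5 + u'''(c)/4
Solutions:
 u(c) = C1*exp(c*(-56 + 392*2^(2/3)/(15*sqrt(379905) + 14351)^(1/3) + 2^(1/3)*(15*sqrt(379905) + 14351)^(1/3))/30)*sin(2^(1/3)*sqrt(3)*c*(-(15*sqrt(379905) + 14351)^(1/3) + 392*2^(1/3)/(15*sqrt(379905) + 14351)^(1/3))/30) + C2*exp(c*(-56 + 392*2^(2/3)/(15*sqrt(379905) + 14351)^(1/3) + 2^(1/3)*(15*sqrt(379905) + 14351)^(1/3))/30)*cos(2^(1/3)*sqrt(3)*c*(-(15*sqrt(379905) + 14351)^(1/3) + 392*2^(1/3)/(15*sqrt(379905) + 14351)^(1/3))/30) + C3*exp(-c*(392*2^(2/3)/(15*sqrt(379905) + 14351)^(1/3) + 28 + 2^(1/3)*(15*sqrt(379905) + 14351)^(1/3))/15)


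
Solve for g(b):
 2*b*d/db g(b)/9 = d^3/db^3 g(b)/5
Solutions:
 g(b) = C1 + Integral(C2*airyai(30^(1/3)*b/3) + C3*airybi(30^(1/3)*b/3), b)


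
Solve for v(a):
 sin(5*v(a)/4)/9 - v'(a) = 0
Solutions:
 -a/9 + 2*log(cos(5*v(a)/4) - 1)/5 - 2*log(cos(5*v(a)/4) + 1)/5 = C1


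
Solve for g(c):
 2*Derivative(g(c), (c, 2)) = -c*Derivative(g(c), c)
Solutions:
 g(c) = C1 + C2*erf(c/2)


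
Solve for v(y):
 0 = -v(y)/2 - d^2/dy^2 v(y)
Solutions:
 v(y) = C1*sin(sqrt(2)*y/2) + C2*cos(sqrt(2)*y/2)


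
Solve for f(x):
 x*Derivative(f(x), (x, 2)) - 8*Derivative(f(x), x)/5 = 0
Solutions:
 f(x) = C1 + C2*x^(13/5)


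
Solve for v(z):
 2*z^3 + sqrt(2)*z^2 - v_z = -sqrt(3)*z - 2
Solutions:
 v(z) = C1 + z^4/2 + sqrt(2)*z^3/3 + sqrt(3)*z^2/2 + 2*z


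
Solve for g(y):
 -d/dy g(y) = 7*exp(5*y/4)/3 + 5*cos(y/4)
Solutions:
 g(y) = C1 - 28*exp(5*y/4)/15 - 20*sin(y/4)


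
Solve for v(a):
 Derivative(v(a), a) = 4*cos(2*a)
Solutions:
 v(a) = C1 + 2*sin(2*a)


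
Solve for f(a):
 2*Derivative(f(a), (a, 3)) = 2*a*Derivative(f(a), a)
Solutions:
 f(a) = C1 + Integral(C2*airyai(a) + C3*airybi(a), a)


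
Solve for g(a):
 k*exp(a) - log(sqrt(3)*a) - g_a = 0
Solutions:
 g(a) = C1 - a*log(a) + a*(1 - log(3)/2) + k*exp(a)


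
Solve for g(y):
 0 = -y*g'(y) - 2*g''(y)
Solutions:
 g(y) = C1 + C2*erf(y/2)


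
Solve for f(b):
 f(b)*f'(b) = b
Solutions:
 f(b) = -sqrt(C1 + b^2)
 f(b) = sqrt(C1 + b^2)


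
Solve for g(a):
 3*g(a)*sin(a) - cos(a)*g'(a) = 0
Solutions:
 g(a) = C1/cos(a)^3


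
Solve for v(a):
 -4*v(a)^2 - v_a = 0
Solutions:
 v(a) = 1/(C1 + 4*a)


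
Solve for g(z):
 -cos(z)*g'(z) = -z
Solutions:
 g(z) = C1 + Integral(z/cos(z), z)


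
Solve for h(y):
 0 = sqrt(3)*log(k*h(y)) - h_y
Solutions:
 li(k*h(y))/k = C1 + sqrt(3)*y


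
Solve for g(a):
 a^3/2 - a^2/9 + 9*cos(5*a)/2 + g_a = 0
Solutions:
 g(a) = C1 - a^4/8 + a^3/27 - 9*sin(5*a)/10


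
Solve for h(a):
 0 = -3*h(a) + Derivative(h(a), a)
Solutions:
 h(a) = C1*exp(3*a)


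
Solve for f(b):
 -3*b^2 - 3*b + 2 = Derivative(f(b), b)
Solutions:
 f(b) = C1 - b^3 - 3*b^2/2 + 2*b


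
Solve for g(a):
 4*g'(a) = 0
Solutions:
 g(a) = C1


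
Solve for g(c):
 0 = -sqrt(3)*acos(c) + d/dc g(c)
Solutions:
 g(c) = C1 + sqrt(3)*(c*acos(c) - sqrt(1 - c^2))


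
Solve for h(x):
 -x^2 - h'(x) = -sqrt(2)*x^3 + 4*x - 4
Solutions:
 h(x) = C1 + sqrt(2)*x^4/4 - x^3/3 - 2*x^2 + 4*x


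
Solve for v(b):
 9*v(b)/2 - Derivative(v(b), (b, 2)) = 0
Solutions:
 v(b) = C1*exp(-3*sqrt(2)*b/2) + C2*exp(3*sqrt(2)*b/2)


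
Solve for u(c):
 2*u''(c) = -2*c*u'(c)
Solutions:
 u(c) = C1 + C2*erf(sqrt(2)*c/2)


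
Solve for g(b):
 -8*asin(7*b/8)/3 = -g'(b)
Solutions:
 g(b) = C1 + 8*b*asin(7*b/8)/3 + 8*sqrt(64 - 49*b^2)/21


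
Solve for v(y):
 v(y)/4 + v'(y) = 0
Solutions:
 v(y) = C1*exp(-y/4)


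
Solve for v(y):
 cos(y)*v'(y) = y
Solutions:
 v(y) = C1 + Integral(y/cos(y), y)


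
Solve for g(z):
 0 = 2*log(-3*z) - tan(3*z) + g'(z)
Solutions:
 g(z) = C1 - 2*z*log(-z) - 2*z*log(3) + 2*z - log(cos(3*z))/3


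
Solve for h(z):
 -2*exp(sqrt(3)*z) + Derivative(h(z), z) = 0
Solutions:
 h(z) = C1 + 2*sqrt(3)*exp(sqrt(3)*z)/3


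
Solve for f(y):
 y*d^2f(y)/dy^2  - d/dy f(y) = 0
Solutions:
 f(y) = C1 + C2*y^2


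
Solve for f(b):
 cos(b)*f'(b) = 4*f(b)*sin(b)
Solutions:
 f(b) = C1/cos(b)^4


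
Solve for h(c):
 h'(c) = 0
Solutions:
 h(c) = C1


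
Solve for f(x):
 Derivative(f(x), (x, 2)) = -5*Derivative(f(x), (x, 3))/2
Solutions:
 f(x) = C1 + C2*x + C3*exp(-2*x/5)


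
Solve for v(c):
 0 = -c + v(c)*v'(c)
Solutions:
 v(c) = -sqrt(C1 + c^2)
 v(c) = sqrt(C1 + c^2)


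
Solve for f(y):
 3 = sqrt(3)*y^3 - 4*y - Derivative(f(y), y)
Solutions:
 f(y) = C1 + sqrt(3)*y^4/4 - 2*y^2 - 3*y


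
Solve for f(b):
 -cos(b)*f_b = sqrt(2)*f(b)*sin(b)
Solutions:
 f(b) = C1*cos(b)^(sqrt(2))


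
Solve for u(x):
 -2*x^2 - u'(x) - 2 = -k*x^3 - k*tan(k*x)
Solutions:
 u(x) = C1 + k*x^4/4 + k*Piecewise((-log(cos(k*x))/k, Ne(k, 0)), (0, True)) - 2*x^3/3 - 2*x


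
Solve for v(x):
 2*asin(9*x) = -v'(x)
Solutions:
 v(x) = C1 - 2*x*asin(9*x) - 2*sqrt(1 - 81*x^2)/9


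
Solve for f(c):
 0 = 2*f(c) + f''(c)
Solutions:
 f(c) = C1*sin(sqrt(2)*c) + C2*cos(sqrt(2)*c)


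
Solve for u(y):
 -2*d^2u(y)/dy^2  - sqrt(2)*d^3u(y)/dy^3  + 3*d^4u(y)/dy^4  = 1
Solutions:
 u(y) = C1 + C2*y + C3*exp(y*(sqrt(2) + sqrt(26))/6) + C4*exp(y*(-sqrt(26) + sqrt(2))/6) - y^2/4


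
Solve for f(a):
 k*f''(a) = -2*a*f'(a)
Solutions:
 f(a) = C1 + C2*sqrt(k)*erf(a*sqrt(1/k))


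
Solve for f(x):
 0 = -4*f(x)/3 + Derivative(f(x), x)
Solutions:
 f(x) = C1*exp(4*x/3)


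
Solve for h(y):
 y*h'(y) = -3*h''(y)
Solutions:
 h(y) = C1 + C2*erf(sqrt(6)*y/6)


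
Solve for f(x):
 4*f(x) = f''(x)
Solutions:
 f(x) = C1*exp(-2*x) + C2*exp(2*x)


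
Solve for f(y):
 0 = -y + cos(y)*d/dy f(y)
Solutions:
 f(y) = C1 + Integral(y/cos(y), y)


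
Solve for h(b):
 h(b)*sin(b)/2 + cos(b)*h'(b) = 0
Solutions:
 h(b) = C1*sqrt(cos(b))


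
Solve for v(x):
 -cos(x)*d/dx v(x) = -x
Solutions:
 v(x) = C1 + Integral(x/cos(x), x)


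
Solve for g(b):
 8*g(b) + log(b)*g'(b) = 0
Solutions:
 g(b) = C1*exp(-8*li(b))


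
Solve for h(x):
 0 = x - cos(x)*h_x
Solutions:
 h(x) = C1 + Integral(x/cos(x), x)


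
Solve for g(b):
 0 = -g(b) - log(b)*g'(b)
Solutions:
 g(b) = C1*exp(-li(b))


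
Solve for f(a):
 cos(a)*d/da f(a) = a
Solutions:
 f(a) = C1 + Integral(a/cos(a), a)


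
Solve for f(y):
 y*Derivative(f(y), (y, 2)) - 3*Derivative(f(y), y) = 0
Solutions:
 f(y) = C1 + C2*y^4


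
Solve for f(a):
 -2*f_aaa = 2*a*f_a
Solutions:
 f(a) = C1 + Integral(C2*airyai(-a) + C3*airybi(-a), a)


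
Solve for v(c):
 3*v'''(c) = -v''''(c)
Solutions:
 v(c) = C1 + C2*c + C3*c^2 + C4*exp(-3*c)


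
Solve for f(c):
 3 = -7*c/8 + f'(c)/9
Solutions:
 f(c) = C1 + 63*c^2/16 + 27*c


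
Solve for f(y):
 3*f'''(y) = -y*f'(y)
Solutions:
 f(y) = C1 + Integral(C2*airyai(-3^(2/3)*y/3) + C3*airybi(-3^(2/3)*y/3), y)


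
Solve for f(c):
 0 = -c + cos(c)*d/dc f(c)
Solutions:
 f(c) = C1 + Integral(c/cos(c), c)


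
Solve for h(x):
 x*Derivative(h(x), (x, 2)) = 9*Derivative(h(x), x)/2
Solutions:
 h(x) = C1 + C2*x^(11/2)


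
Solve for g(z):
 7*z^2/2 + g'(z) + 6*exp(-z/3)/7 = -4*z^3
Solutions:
 g(z) = C1 - z^4 - 7*z^3/6 + 18*exp(-z/3)/7


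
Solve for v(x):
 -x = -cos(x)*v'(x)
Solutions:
 v(x) = C1 + Integral(x/cos(x), x)


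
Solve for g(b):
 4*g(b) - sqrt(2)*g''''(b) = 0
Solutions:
 g(b) = C1*exp(-2^(3/8)*b) + C2*exp(2^(3/8)*b) + C3*sin(2^(3/8)*b) + C4*cos(2^(3/8)*b)


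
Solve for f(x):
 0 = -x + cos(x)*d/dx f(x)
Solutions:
 f(x) = C1 + Integral(x/cos(x), x)


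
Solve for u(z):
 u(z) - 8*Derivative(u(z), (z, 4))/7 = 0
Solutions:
 u(z) = C1*exp(-14^(1/4)*z/2) + C2*exp(14^(1/4)*z/2) + C3*sin(14^(1/4)*z/2) + C4*cos(14^(1/4)*z/2)


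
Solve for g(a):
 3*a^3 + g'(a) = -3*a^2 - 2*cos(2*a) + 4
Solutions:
 g(a) = C1 - 3*a^4/4 - a^3 + 4*a - sin(2*a)


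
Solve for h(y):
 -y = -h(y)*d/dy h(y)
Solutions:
 h(y) = -sqrt(C1 + y^2)
 h(y) = sqrt(C1 + y^2)


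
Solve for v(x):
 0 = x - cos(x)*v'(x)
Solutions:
 v(x) = C1 + Integral(x/cos(x), x)


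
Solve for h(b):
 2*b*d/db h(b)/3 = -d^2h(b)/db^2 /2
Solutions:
 h(b) = C1 + C2*erf(sqrt(6)*b/3)


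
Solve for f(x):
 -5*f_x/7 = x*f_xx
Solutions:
 f(x) = C1 + C2*x^(2/7)


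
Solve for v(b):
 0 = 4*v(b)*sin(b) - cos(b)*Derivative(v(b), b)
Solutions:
 v(b) = C1/cos(b)^4


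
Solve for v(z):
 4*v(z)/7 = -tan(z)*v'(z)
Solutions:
 v(z) = C1/sin(z)^(4/7)


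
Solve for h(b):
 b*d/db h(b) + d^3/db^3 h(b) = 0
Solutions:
 h(b) = C1 + Integral(C2*airyai(-b) + C3*airybi(-b), b)


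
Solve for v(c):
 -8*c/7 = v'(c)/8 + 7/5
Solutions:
 v(c) = C1 - 32*c^2/7 - 56*c/5


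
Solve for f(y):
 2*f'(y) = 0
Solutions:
 f(y) = C1


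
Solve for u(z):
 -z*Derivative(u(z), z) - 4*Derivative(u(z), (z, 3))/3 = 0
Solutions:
 u(z) = C1 + Integral(C2*airyai(-6^(1/3)*z/2) + C3*airybi(-6^(1/3)*z/2), z)


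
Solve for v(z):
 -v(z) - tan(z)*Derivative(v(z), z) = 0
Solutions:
 v(z) = C1/sin(z)


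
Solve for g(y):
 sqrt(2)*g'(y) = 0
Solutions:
 g(y) = C1


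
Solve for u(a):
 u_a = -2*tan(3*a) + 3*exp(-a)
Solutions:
 u(a) = C1 - log(tan(3*a)^2 + 1)/3 - 3*exp(-a)


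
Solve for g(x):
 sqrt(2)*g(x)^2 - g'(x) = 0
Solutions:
 g(x) = -1/(C1 + sqrt(2)*x)


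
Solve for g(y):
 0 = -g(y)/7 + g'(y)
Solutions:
 g(y) = C1*exp(y/7)


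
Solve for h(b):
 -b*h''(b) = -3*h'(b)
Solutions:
 h(b) = C1 + C2*b^4


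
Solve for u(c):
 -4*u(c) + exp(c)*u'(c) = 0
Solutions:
 u(c) = C1*exp(-4*exp(-c))


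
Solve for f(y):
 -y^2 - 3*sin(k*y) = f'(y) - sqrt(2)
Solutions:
 f(y) = C1 - y^3/3 + sqrt(2)*y + 3*cos(k*y)/k


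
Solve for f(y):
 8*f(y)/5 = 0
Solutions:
 f(y) = 0


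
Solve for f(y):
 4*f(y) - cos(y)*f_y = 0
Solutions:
 f(y) = C1*(sin(y)^2 + 2*sin(y) + 1)/(sin(y)^2 - 2*sin(y) + 1)


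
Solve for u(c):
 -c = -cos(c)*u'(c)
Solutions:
 u(c) = C1 + Integral(c/cos(c), c)


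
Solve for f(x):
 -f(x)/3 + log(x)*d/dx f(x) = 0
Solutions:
 f(x) = C1*exp(li(x)/3)


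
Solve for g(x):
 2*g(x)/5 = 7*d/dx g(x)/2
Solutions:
 g(x) = C1*exp(4*x/35)


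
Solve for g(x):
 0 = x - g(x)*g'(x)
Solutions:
 g(x) = -sqrt(C1 + x^2)
 g(x) = sqrt(C1 + x^2)


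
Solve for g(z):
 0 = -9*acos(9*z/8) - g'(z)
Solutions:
 g(z) = C1 - 9*z*acos(9*z/8) + sqrt(64 - 81*z^2)


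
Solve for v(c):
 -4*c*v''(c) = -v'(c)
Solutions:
 v(c) = C1 + C2*c^(5/4)


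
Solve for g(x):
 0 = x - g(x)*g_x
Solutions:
 g(x) = -sqrt(C1 + x^2)
 g(x) = sqrt(C1 + x^2)


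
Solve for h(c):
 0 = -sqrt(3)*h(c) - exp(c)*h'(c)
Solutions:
 h(c) = C1*exp(sqrt(3)*exp(-c))


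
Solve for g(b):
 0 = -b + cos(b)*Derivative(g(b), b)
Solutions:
 g(b) = C1 + Integral(b/cos(b), b)


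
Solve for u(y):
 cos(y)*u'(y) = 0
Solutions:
 u(y) = C1


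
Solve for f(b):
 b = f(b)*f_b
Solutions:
 f(b) = -sqrt(C1 + b^2)
 f(b) = sqrt(C1 + b^2)


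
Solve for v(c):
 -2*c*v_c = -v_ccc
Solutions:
 v(c) = C1 + Integral(C2*airyai(2^(1/3)*c) + C3*airybi(2^(1/3)*c), c)


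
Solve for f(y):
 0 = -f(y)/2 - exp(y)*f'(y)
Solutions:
 f(y) = C1*exp(exp(-y)/2)


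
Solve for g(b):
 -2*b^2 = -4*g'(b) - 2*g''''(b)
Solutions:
 g(b) = C1 + C4*exp(-2^(1/3)*b) + b^3/6 + (C2*sin(2^(1/3)*sqrt(3)*b/2) + C3*cos(2^(1/3)*sqrt(3)*b/2))*exp(2^(1/3)*b/2)


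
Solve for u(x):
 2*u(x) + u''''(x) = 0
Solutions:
 u(x) = (C1*sin(2^(3/4)*x/2) + C2*cos(2^(3/4)*x/2))*exp(-2^(3/4)*x/2) + (C3*sin(2^(3/4)*x/2) + C4*cos(2^(3/4)*x/2))*exp(2^(3/4)*x/2)


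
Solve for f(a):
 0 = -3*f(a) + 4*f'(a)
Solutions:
 f(a) = C1*exp(3*a/4)


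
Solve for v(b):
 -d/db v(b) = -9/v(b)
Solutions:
 v(b) = -sqrt(C1 + 18*b)
 v(b) = sqrt(C1 + 18*b)


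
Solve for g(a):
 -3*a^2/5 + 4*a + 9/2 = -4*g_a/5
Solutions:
 g(a) = C1 + a^3/4 - 5*a^2/2 - 45*a/8


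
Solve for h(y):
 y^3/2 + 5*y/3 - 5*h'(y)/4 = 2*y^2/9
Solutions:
 h(y) = C1 + y^4/10 - 8*y^3/135 + 2*y^2/3


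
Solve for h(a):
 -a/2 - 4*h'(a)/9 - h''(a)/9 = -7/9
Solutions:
 h(a) = C1 + C2*exp(-4*a) - 9*a^2/16 + 65*a/32


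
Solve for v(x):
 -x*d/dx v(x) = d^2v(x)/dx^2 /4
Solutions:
 v(x) = C1 + C2*erf(sqrt(2)*x)


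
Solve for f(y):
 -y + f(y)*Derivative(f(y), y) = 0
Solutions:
 f(y) = -sqrt(C1 + y^2)
 f(y) = sqrt(C1 + y^2)


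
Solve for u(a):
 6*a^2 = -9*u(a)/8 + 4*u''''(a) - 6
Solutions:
 u(a) = C1*exp(-2^(3/4)*sqrt(3)*a/4) + C2*exp(2^(3/4)*sqrt(3)*a/4) + C3*sin(2^(3/4)*sqrt(3)*a/4) + C4*cos(2^(3/4)*sqrt(3)*a/4) - 16*a^2/3 - 16/3


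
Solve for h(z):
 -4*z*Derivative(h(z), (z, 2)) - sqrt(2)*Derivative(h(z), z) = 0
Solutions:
 h(z) = C1 + C2*z^(1 - sqrt(2)/4)


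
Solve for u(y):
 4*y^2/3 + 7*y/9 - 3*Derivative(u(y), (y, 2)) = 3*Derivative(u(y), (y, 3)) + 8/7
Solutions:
 u(y) = C1 + C2*y + C3*exp(-y) + y^4/27 - 17*y^3/162 + 47*y^2/378


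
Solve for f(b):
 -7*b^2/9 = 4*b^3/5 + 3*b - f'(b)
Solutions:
 f(b) = C1 + b^4/5 + 7*b^3/27 + 3*b^2/2


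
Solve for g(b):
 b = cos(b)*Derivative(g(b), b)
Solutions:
 g(b) = C1 + Integral(b/cos(b), b)


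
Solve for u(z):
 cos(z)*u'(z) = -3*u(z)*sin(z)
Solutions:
 u(z) = C1*cos(z)^3


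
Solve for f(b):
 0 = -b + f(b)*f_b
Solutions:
 f(b) = -sqrt(C1 + b^2)
 f(b) = sqrt(C1 + b^2)


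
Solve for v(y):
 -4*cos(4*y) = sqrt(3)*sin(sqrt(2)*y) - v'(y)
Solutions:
 v(y) = C1 + sin(4*y) - sqrt(6)*cos(sqrt(2)*y)/2


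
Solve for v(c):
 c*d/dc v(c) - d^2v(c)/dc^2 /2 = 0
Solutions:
 v(c) = C1 + C2*erfi(c)


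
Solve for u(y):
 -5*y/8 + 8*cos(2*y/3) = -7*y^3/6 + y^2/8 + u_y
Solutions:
 u(y) = C1 + 7*y^4/24 - y^3/24 - 5*y^2/16 + 12*sin(2*y/3)


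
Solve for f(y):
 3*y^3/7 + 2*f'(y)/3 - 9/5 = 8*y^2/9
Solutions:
 f(y) = C1 - 9*y^4/56 + 4*y^3/9 + 27*y/10


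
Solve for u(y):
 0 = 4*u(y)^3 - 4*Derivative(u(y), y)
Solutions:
 u(y) = -sqrt(2)*sqrt(-1/(C1 + y))/2
 u(y) = sqrt(2)*sqrt(-1/(C1 + y))/2


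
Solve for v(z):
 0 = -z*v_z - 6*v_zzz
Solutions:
 v(z) = C1 + Integral(C2*airyai(-6^(2/3)*z/6) + C3*airybi(-6^(2/3)*z/6), z)


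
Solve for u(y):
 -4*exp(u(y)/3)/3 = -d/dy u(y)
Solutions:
 u(y) = 3*log(-1/(C1 + 4*y)) + 6*log(3)


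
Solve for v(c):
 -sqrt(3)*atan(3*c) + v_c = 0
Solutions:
 v(c) = C1 + sqrt(3)*(c*atan(3*c) - log(9*c^2 + 1)/6)


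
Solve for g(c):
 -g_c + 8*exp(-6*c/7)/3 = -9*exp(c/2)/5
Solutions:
 g(c) = C1 + 18*exp(c/2)/5 - 28*exp(-6*c/7)/9


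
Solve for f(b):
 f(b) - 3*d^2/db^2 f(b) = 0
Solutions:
 f(b) = C1*exp(-sqrt(3)*b/3) + C2*exp(sqrt(3)*b/3)


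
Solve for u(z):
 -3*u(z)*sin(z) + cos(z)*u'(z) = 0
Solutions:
 u(z) = C1/cos(z)^3


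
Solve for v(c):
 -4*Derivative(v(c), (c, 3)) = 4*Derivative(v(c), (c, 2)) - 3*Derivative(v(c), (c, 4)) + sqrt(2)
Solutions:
 v(c) = C1 + C2*c + C3*exp(-2*c/3) + C4*exp(2*c) - sqrt(2)*c^2/8


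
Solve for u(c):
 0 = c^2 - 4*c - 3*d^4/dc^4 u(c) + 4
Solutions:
 u(c) = C1 + C2*c + C3*c^2 + C4*c^3 + c^6/1080 - c^5/90 + c^4/18


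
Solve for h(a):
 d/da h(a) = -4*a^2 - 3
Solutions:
 h(a) = C1 - 4*a^3/3 - 3*a


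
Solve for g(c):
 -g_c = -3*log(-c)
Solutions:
 g(c) = C1 + 3*c*log(-c) - 3*c


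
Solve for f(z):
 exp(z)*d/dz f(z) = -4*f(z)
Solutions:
 f(z) = C1*exp(4*exp(-z))


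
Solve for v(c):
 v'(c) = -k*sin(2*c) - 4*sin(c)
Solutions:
 v(c) = C1 - k*sin(c)^2 + 4*cos(c)


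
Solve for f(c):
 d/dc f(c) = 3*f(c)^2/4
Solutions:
 f(c) = -4/(C1 + 3*c)


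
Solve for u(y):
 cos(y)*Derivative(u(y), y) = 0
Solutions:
 u(y) = C1


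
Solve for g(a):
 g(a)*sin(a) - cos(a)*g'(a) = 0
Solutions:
 g(a) = C1/cos(a)


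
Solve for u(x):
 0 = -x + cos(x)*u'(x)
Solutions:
 u(x) = C1 + Integral(x/cos(x), x)


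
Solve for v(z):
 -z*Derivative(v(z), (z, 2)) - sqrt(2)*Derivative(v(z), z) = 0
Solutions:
 v(z) = C1 + C2*z^(1 - sqrt(2))


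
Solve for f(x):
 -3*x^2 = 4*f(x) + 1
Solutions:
 f(x) = -3*x^2/4 - 1/4


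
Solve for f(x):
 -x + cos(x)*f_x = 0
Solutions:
 f(x) = C1 + Integral(x/cos(x), x)


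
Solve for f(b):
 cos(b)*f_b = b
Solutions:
 f(b) = C1 + Integral(b/cos(b), b)


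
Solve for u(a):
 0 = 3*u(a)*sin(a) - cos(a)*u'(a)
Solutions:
 u(a) = C1/cos(a)^3


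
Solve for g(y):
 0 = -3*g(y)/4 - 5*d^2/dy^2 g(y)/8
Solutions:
 g(y) = C1*sin(sqrt(30)*y/5) + C2*cos(sqrt(30)*y/5)


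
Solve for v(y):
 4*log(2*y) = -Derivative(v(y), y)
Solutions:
 v(y) = C1 - 4*y*log(y) - y*log(16) + 4*y


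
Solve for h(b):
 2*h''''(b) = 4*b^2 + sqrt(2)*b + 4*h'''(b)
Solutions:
 h(b) = C1 + C2*b + C3*b^2 + C4*exp(2*b) - b^5/60 + b^4*(-4 - sqrt(2))/96 + b^3*(-4 - sqrt(2))/48


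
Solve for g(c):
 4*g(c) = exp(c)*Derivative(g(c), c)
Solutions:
 g(c) = C1*exp(-4*exp(-c))


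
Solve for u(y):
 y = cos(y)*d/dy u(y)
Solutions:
 u(y) = C1 + Integral(y/cos(y), y)


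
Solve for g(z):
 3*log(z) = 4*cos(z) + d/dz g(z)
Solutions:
 g(z) = C1 + 3*z*log(z) - 3*z - 4*sin(z)


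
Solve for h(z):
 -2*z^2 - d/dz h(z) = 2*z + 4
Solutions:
 h(z) = C1 - 2*z^3/3 - z^2 - 4*z


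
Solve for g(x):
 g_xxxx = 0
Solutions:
 g(x) = C1 + C2*x + C3*x^2 + C4*x^3


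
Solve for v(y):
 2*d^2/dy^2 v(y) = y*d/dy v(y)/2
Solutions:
 v(y) = C1 + C2*erfi(sqrt(2)*y/4)


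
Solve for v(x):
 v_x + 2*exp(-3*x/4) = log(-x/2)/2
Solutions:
 v(x) = C1 + x*log(-x)/2 + x*(-1 - log(2))/2 + 8*exp(-3*x/4)/3


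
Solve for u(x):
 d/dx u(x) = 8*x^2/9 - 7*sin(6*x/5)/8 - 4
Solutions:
 u(x) = C1 + 8*x^3/27 - 4*x + 35*cos(6*x/5)/48


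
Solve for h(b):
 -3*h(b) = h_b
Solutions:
 h(b) = C1*exp(-3*b)


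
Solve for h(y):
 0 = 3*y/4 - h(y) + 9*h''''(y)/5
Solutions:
 h(y) = C1*exp(-sqrt(3)*5^(1/4)*y/3) + C2*exp(sqrt(3)*5^(1/4)*y/3) + C3*sin(sqrt(3)*5^(1/4)*y/3) + C4*cos(sqrt(3)*5^(1/4)*y/3) + 3*y/4


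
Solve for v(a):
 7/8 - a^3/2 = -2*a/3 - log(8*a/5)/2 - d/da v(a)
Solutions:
 v(a) = C1 + a^4/8 - a^2/3 - a*log(a)/2 - 3*a*log(2)/2 - 3*a/8 + a*log(5)/2


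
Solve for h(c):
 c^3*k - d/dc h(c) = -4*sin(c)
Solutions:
 h(c) = C1 + c^4*k/4 - 4*cos(c)


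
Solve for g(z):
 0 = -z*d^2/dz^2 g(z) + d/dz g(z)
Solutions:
 g(z) = C1 + C2*z^2


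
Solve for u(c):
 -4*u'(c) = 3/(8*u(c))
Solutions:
 u(c) = -sqrt(C1 - 3*c)/4
 u(c) = sqrt(C1 - 3*c)/4


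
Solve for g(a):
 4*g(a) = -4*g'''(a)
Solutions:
 g(a) = C3*exp(-a) + (C1*sin(sqrt(3)*a/2) + C2*cos(sqrt(3)*a/2))*exp(a/2)


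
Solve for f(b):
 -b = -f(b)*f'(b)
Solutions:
 f(b) = -sqrt(C1 + b^2)
 f(b) = sqrt(C1 + b^2)


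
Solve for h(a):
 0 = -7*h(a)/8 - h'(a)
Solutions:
 h(a) = C1*exp(-7*a/8)


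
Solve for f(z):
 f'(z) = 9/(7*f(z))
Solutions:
 f(z) = -sqrt(C1 + 126*z)/7
 f(z) = sqrt(C1 + 126*z)/7


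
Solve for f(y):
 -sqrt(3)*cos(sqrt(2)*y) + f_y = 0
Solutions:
 f(y) = C1 + sqrt(6)*sin(sqrt(2)*y)/2


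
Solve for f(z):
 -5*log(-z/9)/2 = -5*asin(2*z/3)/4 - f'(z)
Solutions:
 f(z) = C1 + 5*z*log(-z)/2 - 5*z*asin(2*z/3)/4 - 5*z*log(3) - 5*z/2 - 5*sqrt(9 - 4*z^2)/8


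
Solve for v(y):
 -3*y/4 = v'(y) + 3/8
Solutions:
 v(y) = C1 - 3*y^2/8 - 3*y/8


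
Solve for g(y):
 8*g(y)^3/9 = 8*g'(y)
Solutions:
 g(y) = -3*sqrt(2)*sqrt(-1/(C1 + y))/2
 g(y) = 3*sqrt(2)*sqrt(-1/(C1 + y))/2


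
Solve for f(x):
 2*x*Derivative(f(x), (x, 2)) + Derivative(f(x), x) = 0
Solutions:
 f(x) = C1 + C2*sqrt(x)


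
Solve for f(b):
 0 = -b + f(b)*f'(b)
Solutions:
 f(b) = -sqrt(C1 + b^2)
 f(b) = sqrt(C1 + b^2)


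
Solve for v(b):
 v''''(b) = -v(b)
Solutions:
 v(b) = (C1*sin(sqrt(2)*b/2) + C2*cos(sqrt(2)*b/2))*exp(-sqrt(2)*b/2) + (C3*sin(sqrt(2)*b/2) + C4*cos(sqrt(2)*b/2))*exp(sqrt(2)*b/2)


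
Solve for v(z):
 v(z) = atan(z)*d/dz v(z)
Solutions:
 v(z) = C1*exp(Integral(1/atan(z), z))


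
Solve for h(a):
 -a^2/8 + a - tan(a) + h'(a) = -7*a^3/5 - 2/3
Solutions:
 h(a) = C1 - 7*a^4/20 + a^3/24 - a^2/2 - 2*a/3 - log(cos(a))


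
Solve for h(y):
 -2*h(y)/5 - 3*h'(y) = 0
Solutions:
 h(y) = C1*exp(-2*y/15)


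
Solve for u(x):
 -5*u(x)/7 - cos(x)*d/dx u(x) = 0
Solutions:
 u(x) = C1*(sin(x) - 1)^(5/14)/(sin(x) + 1)^(5/14)


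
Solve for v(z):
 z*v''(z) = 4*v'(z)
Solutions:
 v(z) = C1 + C2*z^5


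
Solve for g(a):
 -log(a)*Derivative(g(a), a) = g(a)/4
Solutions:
 g(a) = C1*exp(-li(a)/4)


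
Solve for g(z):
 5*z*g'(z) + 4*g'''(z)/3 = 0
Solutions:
 g(z) = C1 + Integral(C2*airyai(-30^(1/3)*z/2) + C3*airybi(-30^(1/3)*z/2), z)


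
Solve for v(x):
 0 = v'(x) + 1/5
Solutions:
 v(x) = C1 - x/5


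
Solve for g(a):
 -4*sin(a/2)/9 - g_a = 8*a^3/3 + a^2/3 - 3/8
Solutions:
 g(a) = C1 - 2*a^4/3 - a^3/9 + 3*a/8 + 8*cos(a/2)/9


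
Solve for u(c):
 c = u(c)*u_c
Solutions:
 u(c) = -sqrt(C1 + c^2)
 u(c) = sqrt(C1 + c^2)


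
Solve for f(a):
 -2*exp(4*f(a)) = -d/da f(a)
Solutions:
 f(a) = log(-(-1/(C1 + 8*a))^(1/4))
 f(a) = log(-1/(C1 + 8*a))/4
 f(a) = log(-I*(-1/(C1 + 8*a))^(1/4))
 f(a) = log(I*(-1/(C1 + 8*a))^(1/4))


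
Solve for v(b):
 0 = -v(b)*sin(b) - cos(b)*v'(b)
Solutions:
 v(b) = C1*cos(b)


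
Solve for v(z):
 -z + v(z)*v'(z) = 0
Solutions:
 v(z) = -sqrt(C1 + z^2)
 v(z) = sqrt(C1 + z^2)


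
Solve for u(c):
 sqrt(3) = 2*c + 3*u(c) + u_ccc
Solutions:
 u(c) = C3*exp(-3^(1/3)*c) - 2*c/3 + (C1*sin(3^(5/6)*c/2) + C2*cos(3^(5/6)*c/2))*exp(3^(1/3)*c/2) + sqrt(3)/3


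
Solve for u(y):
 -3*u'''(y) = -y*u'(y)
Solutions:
 u(y) = C1 + Integral(C2*airyai(3^(2/3)*y/3) + C3*airybi(3^(2/3)*y/3), y)


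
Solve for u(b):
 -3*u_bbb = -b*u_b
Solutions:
 u(b) = C1 + Integral(C2*airyai(3^(2/3)*b/3) + C3*airybi(3^(2/3)*b/3), b)


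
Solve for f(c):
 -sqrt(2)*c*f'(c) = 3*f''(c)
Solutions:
 f(c) = C1 + C2*erf(2^(3/4)*sqrt(3)*c/6)


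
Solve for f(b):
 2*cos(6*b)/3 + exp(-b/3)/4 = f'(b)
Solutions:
 f(b) = C1 + sin(6*b)/9 - 3*exp(-b/3)/4


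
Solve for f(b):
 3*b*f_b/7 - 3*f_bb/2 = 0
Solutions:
 f(b) = C1 + C2*erfi(sqrt(7)*b/7)


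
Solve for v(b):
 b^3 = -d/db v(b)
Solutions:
 v(b) = C1 - b^4/4


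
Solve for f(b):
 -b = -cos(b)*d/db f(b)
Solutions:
 f(b) = C1 + Integral(b/cos(b), b)


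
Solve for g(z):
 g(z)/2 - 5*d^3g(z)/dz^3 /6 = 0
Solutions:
 g(z) = C3*exp(3^(1/3)*5^(2/3)*z/5) + (C1*sin(3^(5/6)*5^(2/3)*z/10) + C2*cos(3^(5/6)*5^(2/3)*z/10))*exp(-3^(1/3)*5^(2/3)*z/10)


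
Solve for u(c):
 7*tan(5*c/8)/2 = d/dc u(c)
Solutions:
 u(c) = C1 - 28*log(cos(5*c/8))/5


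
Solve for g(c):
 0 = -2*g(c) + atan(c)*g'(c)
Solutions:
 g(c) = C1*exp(2*Integral(1/atan(c), c))


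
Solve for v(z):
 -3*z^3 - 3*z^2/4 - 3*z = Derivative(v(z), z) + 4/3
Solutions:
 v(z) = C1 - 3*z^4/4 - z^3/4 - 3*z^2/2 - 4*z/3


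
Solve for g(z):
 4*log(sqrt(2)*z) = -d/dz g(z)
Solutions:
 g(z) = C1 - 4*z*log(z) - z*log(4) + 4*z


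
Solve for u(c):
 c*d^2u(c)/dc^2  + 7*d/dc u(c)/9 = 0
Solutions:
 u(c) = C1 + C2*c^(2/9)


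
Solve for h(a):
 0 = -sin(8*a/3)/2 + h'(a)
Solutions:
 h(a) = C1 - 3*cos(8*a/3)/16


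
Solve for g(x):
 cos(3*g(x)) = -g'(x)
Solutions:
 g(x) = -asin((C1 + exp(6*x))/(C1 - exp(6*x)))/3 + pi/3
 g(x) = asin((C1 + exp(6*x))/(C1 - exp(6*x)))/3


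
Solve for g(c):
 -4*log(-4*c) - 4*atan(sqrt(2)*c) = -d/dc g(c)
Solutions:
 g(c) = C1 + 4*c*log(-c) + 4*c*atan(sqrt(2)*c) - 4*c + 8*c*log(2) - sqrt(2)*log(2*c^2 + 1)


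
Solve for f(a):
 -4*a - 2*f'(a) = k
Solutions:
 f(a) = C1 - a^2 - a*k/2


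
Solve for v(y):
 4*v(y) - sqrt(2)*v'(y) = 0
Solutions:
 v(y) = C1*exp(2*sqrt(2)*y)


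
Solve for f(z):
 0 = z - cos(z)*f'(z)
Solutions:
 f(z) = C1 + Integral(z/cos(z), z)


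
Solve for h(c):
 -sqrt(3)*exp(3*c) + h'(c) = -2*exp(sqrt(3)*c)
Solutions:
 h(c) = C1 + sqrt(3)*exp(3*c)/3 - 2*sqrt(3)*exp(sqrt(3)*c)/3


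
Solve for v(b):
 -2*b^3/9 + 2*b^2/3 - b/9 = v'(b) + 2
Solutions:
 v(b) = C1 - b^4/18 + 2*b^3/9 - b^2/18 - 2*b


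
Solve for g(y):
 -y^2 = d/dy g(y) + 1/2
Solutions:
 g(y) = C1 - y^3/3 - y/2


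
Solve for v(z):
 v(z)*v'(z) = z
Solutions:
 v(z) = -sqrt(C1 + z^2)
 v(z) = sqrt(C1 + z^2)


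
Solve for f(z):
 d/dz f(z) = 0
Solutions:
 f(z) = C1


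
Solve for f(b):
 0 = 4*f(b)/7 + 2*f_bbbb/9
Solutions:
 f(b) = (C1*sin(14^(3/4)*sqrt(3)*b/14) + C2*cos(14^(3/4)*sqrt(3)*b/14))*exp(-14^(3/4)*sqrt(3)*b/14) + (C3*sin(14^(3/4)*sqrt(3)*b/14) + C4*cos(14^(3/4)*sqrt(3)*b/14))*exp(14^(3/4)*sqrt(3)*b/14)


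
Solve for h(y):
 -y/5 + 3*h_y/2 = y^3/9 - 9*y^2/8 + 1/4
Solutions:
 h(y) = C1 + y^4/54 - y^3/4 + y^2/15 + y/6


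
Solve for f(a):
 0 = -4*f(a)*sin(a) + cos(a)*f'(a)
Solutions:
 f(a) = C1/cos(a)^4


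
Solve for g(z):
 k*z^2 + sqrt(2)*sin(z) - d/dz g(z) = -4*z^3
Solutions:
 g(z) = C1 + k*z^3/3 + z^4 - sqrt(2)*cos(z)


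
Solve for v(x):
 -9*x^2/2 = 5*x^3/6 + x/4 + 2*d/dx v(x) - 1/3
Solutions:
 v(x) = C1 - 5*x^4/48 - 3*x^3/4 - x^2/16 + x/6


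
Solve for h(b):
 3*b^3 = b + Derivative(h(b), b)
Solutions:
 h(b) = C1 + 3*b^4/4 - b^2/2


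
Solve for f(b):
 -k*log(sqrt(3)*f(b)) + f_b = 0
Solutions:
 Integral(1/(2*log(_y) + log(3)), (_y, f(b))) = C1 + b*k/2


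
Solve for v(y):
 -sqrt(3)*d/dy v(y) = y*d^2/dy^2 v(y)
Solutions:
 v(y) = C1 + C2*y^(1 - sqrt(3))


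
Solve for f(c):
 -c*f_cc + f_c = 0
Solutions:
 f(c) = C1 + C2*c^2


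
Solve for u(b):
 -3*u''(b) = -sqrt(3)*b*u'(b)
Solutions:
 u(b) = C1 + C2*erfi(sqrt(2)*3^(3/4)*b/6)


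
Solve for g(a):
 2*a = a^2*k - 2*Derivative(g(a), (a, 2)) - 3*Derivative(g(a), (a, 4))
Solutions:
 g(a) = C1 + C2*a + C3*sin(sqrt(6)*a/3) + C4*cos(sqrt(6)*a/3) + a^4*k/24 - a^3/6 - 3*a^2*k/4


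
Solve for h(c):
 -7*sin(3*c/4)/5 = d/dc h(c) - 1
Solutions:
 h(c) = C1 + c + 28*cos(3*c/4)/15


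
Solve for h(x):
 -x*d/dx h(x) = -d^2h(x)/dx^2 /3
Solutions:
 h(x) = C1 + C2*erfi(sqrt(6)*x/2)


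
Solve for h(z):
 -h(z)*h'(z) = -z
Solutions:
 h(z) = -sqrt(C1 + z^2)
 h(z) = sqrt(C1 + z^2)


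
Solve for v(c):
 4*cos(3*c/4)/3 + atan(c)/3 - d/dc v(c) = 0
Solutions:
 v(c) = C1 + c*atan(c)/3 - log(c^2 + 1)/6 + 16*sin(3*c/4)/9


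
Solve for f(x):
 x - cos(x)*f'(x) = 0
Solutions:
 f(x) = C1 + Integral(x/cos(x), x)


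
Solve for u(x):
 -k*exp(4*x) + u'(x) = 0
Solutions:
 u(x) = C1 + k*exp(4*x)/4


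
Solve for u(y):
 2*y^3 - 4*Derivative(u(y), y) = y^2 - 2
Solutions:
 u(y) = C1 + y^4/8 - y^3/12 + y/2


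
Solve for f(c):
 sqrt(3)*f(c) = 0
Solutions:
 f(c) = 0


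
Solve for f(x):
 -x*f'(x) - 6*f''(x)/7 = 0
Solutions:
 f(x) = C1 + C2*erf(sqrt(21)*x/6)


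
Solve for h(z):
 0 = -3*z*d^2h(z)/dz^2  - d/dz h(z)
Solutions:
 h(z) = C1 + C2*z^(2/3)


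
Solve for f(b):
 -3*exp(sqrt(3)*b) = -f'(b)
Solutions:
 f(b) = C1 + sqrt(3)*exp(sqrt(3)*b)


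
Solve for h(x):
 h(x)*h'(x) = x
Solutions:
 h(x) = -sqrt(C1 + x^2)
 h(x) = sqrt(C1 + x^2)


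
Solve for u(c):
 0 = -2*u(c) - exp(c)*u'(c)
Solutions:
 u(c) = C1*exp(2*exp(-c))


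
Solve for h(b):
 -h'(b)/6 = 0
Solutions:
 h(b) = C1


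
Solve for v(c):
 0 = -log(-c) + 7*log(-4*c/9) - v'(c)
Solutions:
 v(c) = C1 + 6*c*log(-c) + 2*c*(-7*log(3) - 3 + 7*log(2))


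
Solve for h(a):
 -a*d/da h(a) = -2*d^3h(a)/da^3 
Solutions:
 h(a) = C1 + Integral(C2*airyai(2^(2/3)*a/2) + C3*airybi(2^(2/3)*a/2), a)


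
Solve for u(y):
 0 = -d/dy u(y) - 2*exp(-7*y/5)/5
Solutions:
 u(y) = C1 + 2*exp(-7*y/5)/7


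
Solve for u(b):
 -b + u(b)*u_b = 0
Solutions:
 u(b) = -sqrt(C1 + b^2)
 u(b) = sqrt(C1 + b^2)


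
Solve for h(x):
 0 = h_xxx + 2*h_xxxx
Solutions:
 h(x) = C1 + C2*x + C3*x^2 + C4*exp(-x/2)


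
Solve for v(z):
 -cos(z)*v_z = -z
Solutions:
 v(z) = C1 + Integral(z/cos(z), z)


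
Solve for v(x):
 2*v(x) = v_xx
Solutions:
 v(x) = C1*exp(-sqrt(2)*x) + C2*exp(sqrt(2)*x)


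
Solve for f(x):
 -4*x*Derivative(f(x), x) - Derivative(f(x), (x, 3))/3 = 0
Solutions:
 f(x) = C1 + Integral(C2*airyai(-12^(1/3)*x) + C3*airybi(-12^(1/3)*x), x)


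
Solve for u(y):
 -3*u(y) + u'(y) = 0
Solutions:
 u(y) = C1*exp(3*y)


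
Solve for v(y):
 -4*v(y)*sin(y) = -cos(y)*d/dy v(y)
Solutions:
 v(y) = C1/cos(y)^4


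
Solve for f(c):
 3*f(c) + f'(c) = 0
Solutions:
 f(c) = C1*exp(-3*c)


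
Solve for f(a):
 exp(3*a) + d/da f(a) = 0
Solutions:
 f(a) = C1 - exp(3*a)/3


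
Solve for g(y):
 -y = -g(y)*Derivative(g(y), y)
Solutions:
 g(y) = -sqrt(C1 + y^2)
 g(y) = sqrt(C1 + y^2)


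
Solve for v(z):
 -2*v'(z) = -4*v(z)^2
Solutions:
 v(z) = -1/(C1 + 2*z)


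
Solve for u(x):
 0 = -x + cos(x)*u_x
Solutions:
 u(x) = C1 + Integral(x/cos(x), x)


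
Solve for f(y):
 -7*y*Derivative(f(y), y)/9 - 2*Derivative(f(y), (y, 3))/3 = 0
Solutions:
 f(y) = C1 + Integral(C2*airyai(-6^(2/3)*7^(1/3)*y/6) + C3*airybi(-6^(2/3)*7^(1/3)*y/6), y)


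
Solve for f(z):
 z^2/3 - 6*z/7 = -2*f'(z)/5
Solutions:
 f(z) = C1 - 5*z^3/18 + 15*z^2/14


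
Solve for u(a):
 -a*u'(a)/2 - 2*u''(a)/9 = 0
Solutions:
 u(a) = C1 + C2*erf(3*sqrt(2)*a/4)


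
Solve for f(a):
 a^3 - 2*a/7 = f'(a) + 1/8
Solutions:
 f(a) = C1 + a^4/4 - a^2/7 - a/8


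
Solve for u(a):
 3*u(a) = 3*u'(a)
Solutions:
 u(a) = C1*exp(a)


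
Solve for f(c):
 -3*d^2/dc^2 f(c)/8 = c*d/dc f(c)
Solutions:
 f(c) = C1 + C2*erf(2*sqrt(3)*c/3)


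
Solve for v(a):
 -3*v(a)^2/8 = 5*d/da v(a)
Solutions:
 v(a) = 40/(C1 + 3*a)


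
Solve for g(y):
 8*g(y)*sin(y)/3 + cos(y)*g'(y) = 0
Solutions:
 g(y) = C1*cos(y)^(8/3)


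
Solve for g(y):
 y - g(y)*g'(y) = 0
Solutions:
 g(y) = -sqrt(C1 + y^2)
 g(y) = sqrt(C1 + y^2)


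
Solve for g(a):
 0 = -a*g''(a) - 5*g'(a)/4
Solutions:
 g(a) = C1 + C2/a^(1/4)


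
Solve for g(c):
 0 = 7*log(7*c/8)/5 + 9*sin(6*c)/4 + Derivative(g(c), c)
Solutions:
 g(c) = C1 - 7*c*log(c)/5 - 7*c*log(7)/5 + 7*c/5 + 21*c*log(2)/5 + 3*cos(6*c)/8


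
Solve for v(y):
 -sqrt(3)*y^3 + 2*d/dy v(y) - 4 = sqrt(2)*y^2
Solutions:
 v(y) = C1 + sqrt(3)*y^4/8 + sqrt(2)*y^3/6 + 2*y


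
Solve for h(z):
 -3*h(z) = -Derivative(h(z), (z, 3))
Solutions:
 h(z) = C3*exp(3^(1/3)*z) + (C1*sin(3^(5/6)*z/2) + C2*cos(3^(5/6)*z/2))*exp(-3^(1/3)*z/2)


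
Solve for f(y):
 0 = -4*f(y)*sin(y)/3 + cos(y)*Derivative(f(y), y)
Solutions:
 f(y) = C1/cos(y)^(4/3)


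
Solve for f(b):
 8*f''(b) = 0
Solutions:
 f(b) = C1 + C2*b


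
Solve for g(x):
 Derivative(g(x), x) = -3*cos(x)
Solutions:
 g(x) = C1 - 3*sin(x)


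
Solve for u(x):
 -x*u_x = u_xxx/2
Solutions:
 u(x) = C1 + Integral(C2*airyai(-2^(1/3)*x) + C3*airybi(-2^(1/3)*x), x)


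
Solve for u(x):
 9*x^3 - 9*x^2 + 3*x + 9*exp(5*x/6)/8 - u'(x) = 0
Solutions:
 u(x) = C1 + 9*x^4/4 - 3*x^3 + 3*x^2/2 + 27*exp(5*x/6)/20


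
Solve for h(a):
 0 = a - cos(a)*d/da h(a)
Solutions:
 h(a) = C1 + Integral(a/cos(a), a)


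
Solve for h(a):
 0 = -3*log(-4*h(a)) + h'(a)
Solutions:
 -Integral(1/(log(-_y) + 2*log(2)), (_y, h(a)))/3 = C1 - a
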